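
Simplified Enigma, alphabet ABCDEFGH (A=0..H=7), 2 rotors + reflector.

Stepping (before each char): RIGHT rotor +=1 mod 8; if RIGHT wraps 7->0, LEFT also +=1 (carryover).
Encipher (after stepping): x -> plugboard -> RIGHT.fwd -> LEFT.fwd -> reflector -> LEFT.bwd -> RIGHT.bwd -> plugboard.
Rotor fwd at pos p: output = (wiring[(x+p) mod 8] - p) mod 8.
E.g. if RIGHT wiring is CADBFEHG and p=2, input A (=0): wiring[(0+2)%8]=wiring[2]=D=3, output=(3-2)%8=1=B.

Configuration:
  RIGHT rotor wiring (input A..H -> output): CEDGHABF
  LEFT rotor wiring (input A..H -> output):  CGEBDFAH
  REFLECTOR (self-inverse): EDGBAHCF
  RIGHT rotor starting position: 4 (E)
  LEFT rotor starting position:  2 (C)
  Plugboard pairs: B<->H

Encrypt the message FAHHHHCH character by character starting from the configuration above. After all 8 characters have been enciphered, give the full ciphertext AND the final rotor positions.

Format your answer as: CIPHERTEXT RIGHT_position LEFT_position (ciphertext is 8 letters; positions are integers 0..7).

Char 1 ('F'): step: R->5, L=2; F->plug->F->R->G->L->A->refl->E->L'->H->R'->E->plug->E
Char 2 ('A'): step: R->6, L=2; A->plug->A->R->D->L->D->refl->B->L'->C->R'->H->plug->B
Char 3 ('H'): step: R->7, L=2; H->plug->B->R->D->L->D->refl->B->L'->C->R'->H->plug->B
Char 4 ('H'): step: R->0, L->3 (L advanced); H->plug->B->R->E->L->E->refl->A->L'->B->R'->G->plug->G
Char 5 ('H'): step: R->1, L=3; H->plug->B->R->C->L->C->refl->G->L'->A->R'->F->plug->F
Char 6 ('H'): step: R->2, L=3; H->plug->B->R->E->L->E->refl->A->L'->B->R'->A->plug->A
Char 7 ('C'): step: R->3, L=3; C->plug->C->R->F->L->H->refl->F->L'->D->R'->A->plug->A
Char 8 ('H'): step: R->4, L=3; H->plug->B->R->E->L->E->refl->A->L'->B->R'->D->plug->D
Final: ciphertext=EBBGFAAD, RIGHT=4, LEFT=3

Answer: EBBGFAAD 4 3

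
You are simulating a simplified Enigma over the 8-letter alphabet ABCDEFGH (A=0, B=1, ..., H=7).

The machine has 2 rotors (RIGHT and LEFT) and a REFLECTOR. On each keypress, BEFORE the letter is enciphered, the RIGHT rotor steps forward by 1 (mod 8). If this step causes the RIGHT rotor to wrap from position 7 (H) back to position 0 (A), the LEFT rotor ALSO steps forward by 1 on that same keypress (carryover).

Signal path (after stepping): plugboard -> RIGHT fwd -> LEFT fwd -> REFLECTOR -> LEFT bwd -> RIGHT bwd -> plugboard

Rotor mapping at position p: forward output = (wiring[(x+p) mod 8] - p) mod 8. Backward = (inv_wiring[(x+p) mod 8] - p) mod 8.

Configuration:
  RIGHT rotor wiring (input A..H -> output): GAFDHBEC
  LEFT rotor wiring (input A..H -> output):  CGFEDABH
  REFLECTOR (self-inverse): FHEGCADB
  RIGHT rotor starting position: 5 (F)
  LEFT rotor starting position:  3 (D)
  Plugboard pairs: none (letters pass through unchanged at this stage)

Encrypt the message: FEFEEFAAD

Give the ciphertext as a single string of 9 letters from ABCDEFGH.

Char 1 ('F'): step: R->6, L=3; F->plug->F->R->F->L->H->refl->B->L'->A->R'->C->plug->C
Char 2 ('E'): step: R->7, L=3; E->plug->E->R->E->L->E->refl->C->L'->H->R'->B->plug->B
Char 3 ('F'): step: R->0, L->4 (L advanced); F->plug->F->R->B->L->E->refl->C->L'->F->R'->C->plug->C
Char 4 ('E'): step: R->1, L=4; E->plug->E->R->A->L->H->refl->B->L'->G->R'->D->plug->D
Char 5 ('E'): step: R->2, L=4; E->plug->E->R->C->L->F->refl->A->L'->H->R'->D->plug->D
Char 6 ('F'): step: R->3, L=4; F->plug->F->R->D->L->D->refl->G->L'->E->R'->B->plug->B
Char 7 ('A'): step: R->4, L=4; A->plug->A->R->D->L->D->refl->G->L'->E->R'->F->plug->F
Char 8 ('A'): step: R->5, L=4; A->plug->A->R->E->L->G->refl->D->L'->D->R'->E->plug->E
Char 9 ('D'): step: R->6, L=4; D->plug->D->R->C->L->F->refl->A->L'->H->R'->E->plug->E

Answer: CBCDDBFEE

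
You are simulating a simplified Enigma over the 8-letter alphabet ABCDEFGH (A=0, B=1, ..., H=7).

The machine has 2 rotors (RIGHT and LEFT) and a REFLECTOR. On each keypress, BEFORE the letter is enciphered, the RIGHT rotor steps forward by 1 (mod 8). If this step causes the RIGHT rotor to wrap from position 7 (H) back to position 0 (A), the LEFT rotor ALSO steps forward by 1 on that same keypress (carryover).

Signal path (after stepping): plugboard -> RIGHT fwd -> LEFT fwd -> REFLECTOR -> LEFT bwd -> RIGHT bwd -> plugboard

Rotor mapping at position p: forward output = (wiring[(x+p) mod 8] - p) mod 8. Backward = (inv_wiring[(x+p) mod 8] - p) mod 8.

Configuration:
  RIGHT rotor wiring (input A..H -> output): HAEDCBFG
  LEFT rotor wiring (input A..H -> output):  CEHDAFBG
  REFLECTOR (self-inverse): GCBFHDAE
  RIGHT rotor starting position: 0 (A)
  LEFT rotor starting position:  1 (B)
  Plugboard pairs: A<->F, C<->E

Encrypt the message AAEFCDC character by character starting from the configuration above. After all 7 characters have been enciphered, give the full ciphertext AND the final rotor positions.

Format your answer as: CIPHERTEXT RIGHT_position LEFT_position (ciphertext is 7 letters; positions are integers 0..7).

Char 1 ('A'): step: R->1, L=1; A->plug->F->R->E->L->E->refl->H->L'->D->R'->B->plug->B
Char 2 ('A'): step: R->2, L=1; A->plug->F->R->E->L->E->refl->H->L'->D->R'->E->plug->C
Char 3 ('E'): step: R->3, L=1; E->plug->C->R->G->L->F->refl->D->L'->A->R'->A->plug->F
Char 4 ('F'): step: R->4, L=1; F->plug->A->R->G->L->F->refl->D->L'->A->R'->G->plug->G
Char 5 ('C'): step: R->5, L=1; C->plug->E->R->D->L->H->refl->E->L'->E->R'->A->plug->F
Char 6 ('D'): step: R->6, L=1; D->plug->D->R->C->L->C->refl->B->L'->H->R'->A->plug->F
Char 7 ('C'): step: R->7, L=1; C->plug->E->R->E->L->E->refl->H->L'->D->R'->F->plug->A
Final: ciphertext=BCFGFFA, RIGHT=7, LEFT=1

Answer: BCFGFFA 7 1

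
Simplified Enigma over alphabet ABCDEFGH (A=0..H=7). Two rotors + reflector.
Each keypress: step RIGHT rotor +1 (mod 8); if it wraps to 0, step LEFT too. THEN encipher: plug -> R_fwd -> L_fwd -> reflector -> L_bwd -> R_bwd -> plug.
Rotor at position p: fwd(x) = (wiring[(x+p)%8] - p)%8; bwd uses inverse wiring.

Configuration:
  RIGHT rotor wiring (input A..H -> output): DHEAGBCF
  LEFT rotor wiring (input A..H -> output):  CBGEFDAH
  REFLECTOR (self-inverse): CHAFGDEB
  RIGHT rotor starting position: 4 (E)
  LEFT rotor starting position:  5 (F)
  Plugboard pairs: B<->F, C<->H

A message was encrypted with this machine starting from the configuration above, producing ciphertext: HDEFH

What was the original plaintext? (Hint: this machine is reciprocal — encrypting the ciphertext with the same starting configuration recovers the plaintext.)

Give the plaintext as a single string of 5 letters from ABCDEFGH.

Answer: ACCAF

Derivation:
Char 1 ('H'): step: R->5, L=5; H->plug->C->R->A->L->G->refl->E->L'->E->R'->A->plug->A
Char 2 ('D'): step: R->6, L=5; D->plug->D->R->B->L->D->refl->F->L'->D->R'->H->plug->C
Char 3 ('E'): step: R->7, L=5; E->plug->E->R->B->L->D->refl->F->L'->D->R'->H->plug->C
Char 4 ('F'): step: R->0, L->6 (L advanced); F->plug->B->R->H->L->F->refl->D->L'->D->R'->A->plug->A
Char 5 ('H'): step: R->1, L=6; H->plug->C->R->H->L->F->refl->D->L'->D->R'->B->plug->F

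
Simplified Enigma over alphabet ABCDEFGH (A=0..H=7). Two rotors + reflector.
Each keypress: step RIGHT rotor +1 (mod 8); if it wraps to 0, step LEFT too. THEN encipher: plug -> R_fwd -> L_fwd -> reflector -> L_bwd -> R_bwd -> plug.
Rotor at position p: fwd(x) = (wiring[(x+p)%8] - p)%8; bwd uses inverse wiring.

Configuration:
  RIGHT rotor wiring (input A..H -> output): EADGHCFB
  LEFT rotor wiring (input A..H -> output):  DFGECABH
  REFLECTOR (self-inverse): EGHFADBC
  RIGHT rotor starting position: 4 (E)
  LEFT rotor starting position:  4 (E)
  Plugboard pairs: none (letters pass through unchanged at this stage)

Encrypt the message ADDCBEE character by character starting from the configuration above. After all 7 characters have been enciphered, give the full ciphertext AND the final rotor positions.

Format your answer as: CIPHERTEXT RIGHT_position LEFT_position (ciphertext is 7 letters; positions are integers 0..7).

Char 1 ('A'): step: R->5, L=4; A->plug->A->R->F->L->B->refl->G->L'->A->R'->B->plug->B
Char 2 ('D'): step: R->6, L=4; D->plug->D->R->C->L->F->refl->D->L'->D->R'->B->plug->B
Char 3 ('D'): step: R->7, L=4; D->plug->D->R->E->L->H->refl->C->L'->G->R'->H->plug->H
Char 4 ('C'): step: R->0, L->5 (L advanced); C->plug->C->R->D->L->G->refl->B->L'->F->R'->G->plug->G
Char 5 ('B'): step: R->1, L=5; B->plug->B->R->C->L->C->refl->H->L'->G->R'->D->plug->D
Char 6 ('E'): step: R->2, L=5; E->plug->E->R->D->L->G->refl->B->L'->F->R'->C->plug->C
Char 7 ('E'): step: R->3, L=5; E->plug->E->R->G->L->H->refl->C->L'->C->R'->D->plug->D
Final: ciphertext=BBHGDCD, RIGHT=3, LEFT=5

Answer: BBHGDCD 3 5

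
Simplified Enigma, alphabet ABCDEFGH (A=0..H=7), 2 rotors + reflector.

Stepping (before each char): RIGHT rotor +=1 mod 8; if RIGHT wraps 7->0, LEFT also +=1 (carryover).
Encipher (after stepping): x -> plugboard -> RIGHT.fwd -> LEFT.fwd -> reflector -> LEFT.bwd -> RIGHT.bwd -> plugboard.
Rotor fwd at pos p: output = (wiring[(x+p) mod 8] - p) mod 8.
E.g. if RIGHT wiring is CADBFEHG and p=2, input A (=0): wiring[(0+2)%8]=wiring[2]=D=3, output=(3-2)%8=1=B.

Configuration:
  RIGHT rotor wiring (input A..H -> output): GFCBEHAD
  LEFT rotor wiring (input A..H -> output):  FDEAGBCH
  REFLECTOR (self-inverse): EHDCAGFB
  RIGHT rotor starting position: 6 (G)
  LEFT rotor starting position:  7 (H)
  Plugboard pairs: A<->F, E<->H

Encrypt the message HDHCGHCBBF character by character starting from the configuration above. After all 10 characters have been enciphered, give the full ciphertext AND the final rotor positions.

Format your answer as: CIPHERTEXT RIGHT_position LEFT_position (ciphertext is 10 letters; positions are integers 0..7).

Char 1 ('H'): step: R->7, L=7; H->plug->E->R->C->L->E->refl->A->L'->A->R'->G->plug->G
Char 2 ('D'): step: R->0, L->0 (L advanced); D->plug->D->R->B->L->D->refl->C->L'->G->R'->A->plug->F
Char 3 ('H'): step: R->1, L=0; H->plug->E->R->G->L->C->refl->D->L'->B->R'->B->plug->B
Char 4 ('C'): step: R->2, L=0; C->plug->C->R->C->L->E->refl->A->L'->D->R'->H->plug->E
Char 5 ('G'): step: R->3, L=0; G->plug->G->R->C->L->E->refl->A->L'->D->R'->F->plug->A
Char 6 ('H'): step: R->4, L=0; H->plug->E->R->C->L->E->refl->A->L'->D->R'->B->plug->B
Char 7 ('C'): step: R->5, L=0; C->plug->C->R->G->L->C->refl->D->L'->B->R'->D->plug->D
Char 8 ('B'): step: R->6, L=0; B->plug->B->R->F->L->B->refl->H->L'->H->R'->D->plug->D
Char 9 ('B'): step: R->7, L=0; B->plug->B->R->H->L->H->refl->B->L'->F->R'->F->plug->A
Char 10 ('F'): step: R->0, L->1 (L advanced); F->plug->A->R->G->L->G->refl->F->L'->D->R'->H->plug->E
Final: ciphertext=GFBEABDDAE, RIGHT=0, LEFT=1

Answer: GFBEABDDAE 0 1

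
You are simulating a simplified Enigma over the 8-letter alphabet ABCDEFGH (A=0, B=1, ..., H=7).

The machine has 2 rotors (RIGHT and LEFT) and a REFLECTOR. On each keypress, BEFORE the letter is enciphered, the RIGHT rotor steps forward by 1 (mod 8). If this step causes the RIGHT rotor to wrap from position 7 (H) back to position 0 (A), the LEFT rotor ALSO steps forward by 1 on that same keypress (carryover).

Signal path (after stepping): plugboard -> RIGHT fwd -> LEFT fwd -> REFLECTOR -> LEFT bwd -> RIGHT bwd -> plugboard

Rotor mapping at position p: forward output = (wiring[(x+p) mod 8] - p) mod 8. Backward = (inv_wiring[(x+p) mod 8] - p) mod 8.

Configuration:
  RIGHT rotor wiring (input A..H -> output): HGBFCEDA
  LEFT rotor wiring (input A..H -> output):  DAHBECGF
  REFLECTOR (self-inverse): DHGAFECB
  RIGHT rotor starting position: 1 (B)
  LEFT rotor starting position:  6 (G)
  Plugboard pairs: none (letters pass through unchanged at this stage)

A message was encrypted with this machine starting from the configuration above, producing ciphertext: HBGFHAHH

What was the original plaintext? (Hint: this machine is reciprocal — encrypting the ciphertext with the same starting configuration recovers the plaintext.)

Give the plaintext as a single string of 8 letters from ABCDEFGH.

Answer: EABEEHFE

Derivation:
Char 1 ('H'): step: R->2, L=6; H->plug->H->R->E->L->B->refl->H->L'->B->R'->E->plug->E
Char 2 ('B'): step: R->3, L=6; B->plug->B->R->H->L->E->refl->F->L'->C->R'->A->plug->A
Char 3 ('G'): step: R->4, L=6; G->plug->G->R->F->L->D->refl->A->L'->A->R'->B->plug->B
Char 4 ('F'): step: R->5, L=6; F->plug->F->R->E->L->B->refl->H->L'->B->R'->E->plug->E
Char 5 ('H'): step: R->6, L=6; H->plug->H->R->G->L->G->refl->C->L'->D->R'->E->plug->E
Char 6 ('A'): step: R->7, L=6; A->plug->A->R->B->L->H->refl->B->L'->E->R'->H->plug->H
Char 7 ('H'): step: R->0, L->7 (L advanced); H->plug->H->R->A->L->G->refl->C->L'->E->R'->F->plug->F
Char 8 ('H'): step: R->1, L=7; H->plug->H->R->G->L->D->refl->A->L'->D->R'->E->plug->E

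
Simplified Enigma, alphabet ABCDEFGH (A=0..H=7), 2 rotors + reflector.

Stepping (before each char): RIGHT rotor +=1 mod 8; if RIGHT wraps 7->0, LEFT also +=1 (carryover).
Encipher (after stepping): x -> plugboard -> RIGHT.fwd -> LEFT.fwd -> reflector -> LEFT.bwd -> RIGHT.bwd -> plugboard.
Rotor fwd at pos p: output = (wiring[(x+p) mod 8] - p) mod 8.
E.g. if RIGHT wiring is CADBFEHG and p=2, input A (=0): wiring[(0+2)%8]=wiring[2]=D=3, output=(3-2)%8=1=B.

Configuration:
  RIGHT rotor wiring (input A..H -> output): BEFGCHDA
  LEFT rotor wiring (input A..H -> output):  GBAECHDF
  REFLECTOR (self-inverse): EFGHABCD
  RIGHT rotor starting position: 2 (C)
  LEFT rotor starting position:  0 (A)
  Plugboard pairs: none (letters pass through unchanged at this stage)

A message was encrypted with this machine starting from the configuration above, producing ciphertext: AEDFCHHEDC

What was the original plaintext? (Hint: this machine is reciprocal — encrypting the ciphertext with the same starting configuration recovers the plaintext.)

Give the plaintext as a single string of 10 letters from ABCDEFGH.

Answer: HAFGDDEHFB

Derivation:
Char 1 ('A'): step: R->3, L=0; A->plug->A->R->D->L->E->refl->A->L'->C->R'->H->plug->H
Char 2 ('E'): step: R->4, L=0; E->plug->E->R->F->L->H->refl->D->L'->G->R'->A->plug->A
Char 3 ('D'): step: R->5, L=0; D->plug->D->R->E->L->C->refl->G->L'->A->R'->F->plug->F
Char 4 ('F'): step: R->6, L=0; F->plug->F->R->A->L->G->refl->C->L'->E->R'->G->plug->G
Char 5 ('C'): step: R->7, L=0; C->plug->C->R->F->L->H->refl->D->L'->G->R'->D->plug->D
Char 6 ('H'): step: R->0, L->1 (L advanced); H->plug->H->R->A->L->A->refl->E->L'->G->R'->D->plug->D
Char 7 ('H'): step: R->1, L=1; H->plug->H->R->A->L->A->refl->E->L'->G->R'->E->plug->E
Char 8 ('E'): step: R->2, L=1; E->plug->E->R->B->L->H->refl->D->L'->C->R'->H->plug->H
Char 9 ('D'): step: R->3, L=1; D->plug->D->R->A->L->A->refl->E->L'->G->R'->F->plug->F
Char 10 ('C'): step: R->4, L=1; C->plug->C->R->H->L->F->refl->B->L'->D->R'->B->plug->B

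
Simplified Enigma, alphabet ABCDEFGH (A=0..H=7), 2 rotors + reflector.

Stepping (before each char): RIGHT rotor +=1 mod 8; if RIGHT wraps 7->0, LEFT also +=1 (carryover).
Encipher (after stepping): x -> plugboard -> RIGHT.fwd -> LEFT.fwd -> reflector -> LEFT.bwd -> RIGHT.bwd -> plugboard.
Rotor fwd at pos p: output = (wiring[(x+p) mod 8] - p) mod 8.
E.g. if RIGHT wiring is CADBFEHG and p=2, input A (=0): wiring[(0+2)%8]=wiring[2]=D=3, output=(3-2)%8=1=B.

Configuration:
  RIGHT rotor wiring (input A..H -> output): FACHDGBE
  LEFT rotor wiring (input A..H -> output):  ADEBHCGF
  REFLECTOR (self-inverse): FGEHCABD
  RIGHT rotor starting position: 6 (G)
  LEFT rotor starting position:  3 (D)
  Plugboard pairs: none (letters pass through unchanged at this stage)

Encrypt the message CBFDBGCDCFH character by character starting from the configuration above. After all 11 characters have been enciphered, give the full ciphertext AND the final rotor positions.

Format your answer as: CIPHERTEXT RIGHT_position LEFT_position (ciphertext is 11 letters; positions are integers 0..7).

Char 1 ('C'): step: R->7, L=3; C->plug->C->R->B->L->E->refl->C->L'->E->R'->F->plug->F
Char 2 ('B'): step: R->0, L->4 (L advanced); B->plug->B->R->A->L->D->refl->H->L'->F->R'->A->plug->A
Char 3 ('F'): step: R->1, L=4; F->plug->F->R->A->L->D->refl->H->L'->F->R'->E->plug->E
Char 4 ('D'): step: R->2, L=4; D->plug->D->R->E->L->E->refl->C->L'->C->R'->F->plug->F
Char 5 ('B'): step: R->3, L=4; B->plug->B->R->A->L->D->refl->H->L'->F->R'->G->plug->G
Char 6 ('G'): step: R->4, L=4; G->plug->G->R->G->L->A->refl->F->L'->H->R'->A->plug->A
Char 7 ('C'): step: R->5, L=4; C->plug->C->R->H->L->F->refl->A->L'->G->R'->H->plug->H
Char 8 ('D'): step: R->6, L=4; D->plug->D->R->C->L->C->refl->E->L'->E->R'->E->plug->E
Char 9 ('C'): step: R->7, L=4; C->plug->C->R->B->L->G->refl->B->L'->D->R'->D->plug->D
Char 10 ('F'): step: R->0, L->5 (L advanced); F->plug->F->R->G->L->E->refl->C->L'->H->R'->D->plug->D
Char 11 ('H'): step: R->1, L=5; H->plug->H->R->E->L->G->refl->B->L'->B->R'->B->plug->B
Final: ciphertext=FAEFGAHEDDB, RIGHT=1, LEFT=5

Answer: FAEFGAHEDDB 1 5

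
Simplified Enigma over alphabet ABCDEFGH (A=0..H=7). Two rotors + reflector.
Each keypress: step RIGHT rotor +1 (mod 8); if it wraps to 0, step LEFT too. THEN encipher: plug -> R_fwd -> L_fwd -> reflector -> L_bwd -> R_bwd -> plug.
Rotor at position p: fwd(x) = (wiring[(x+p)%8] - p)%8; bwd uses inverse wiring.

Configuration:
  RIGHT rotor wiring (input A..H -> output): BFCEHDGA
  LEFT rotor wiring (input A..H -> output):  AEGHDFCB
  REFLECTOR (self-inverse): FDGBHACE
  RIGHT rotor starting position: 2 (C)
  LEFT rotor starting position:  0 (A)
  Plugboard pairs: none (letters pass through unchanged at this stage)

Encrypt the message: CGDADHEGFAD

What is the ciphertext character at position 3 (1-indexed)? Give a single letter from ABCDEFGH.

Char 1 ('C'): step: R->3, L=0; C->plug->C->R->A->L->A->refl->F->L'->F->R'->E->plug->E
Char 2 ('G'): step: R->4, L=0; G->plug->G->R->G->L->C->refl->G->L'->C->R'->C->plug->C
Char 3 ('D'): step: R->5, L=0; D->plug->D->R->E->L->D->refl->B->L'->H->R'->G->plug->G

G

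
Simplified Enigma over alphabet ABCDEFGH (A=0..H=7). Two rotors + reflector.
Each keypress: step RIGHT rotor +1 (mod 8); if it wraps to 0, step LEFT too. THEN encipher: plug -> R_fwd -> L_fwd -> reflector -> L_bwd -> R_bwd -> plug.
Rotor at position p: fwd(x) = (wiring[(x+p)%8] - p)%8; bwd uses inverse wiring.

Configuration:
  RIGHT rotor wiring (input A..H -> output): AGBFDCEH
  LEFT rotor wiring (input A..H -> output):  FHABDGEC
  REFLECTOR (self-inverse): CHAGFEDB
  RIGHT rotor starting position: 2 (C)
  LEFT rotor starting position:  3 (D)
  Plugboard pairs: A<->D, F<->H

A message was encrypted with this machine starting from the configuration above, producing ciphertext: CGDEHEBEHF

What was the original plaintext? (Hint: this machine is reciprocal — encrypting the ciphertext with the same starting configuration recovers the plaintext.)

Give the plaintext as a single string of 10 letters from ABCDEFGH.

Char 1 ('C'): step: R->3, L=3; C->plug->C->R->H->L->F->refl->E->L'->G->R'->H->plug->F
Char 2 ('G'): step: R->4, L=3; G->plug->G->R->F->L->C->refl->A->L'->B->R'->H->plug->F
Char 3 ('D'): step: R->5, L=3; D->plug->A->R->F->L->C->refl->A->L'->B->R'->E->plug->E
Char 4 ('E'): step: R->6, L=3; E->plug->E->R->D->L->B->refl->H->L'->E->R'->H->plug->F
Char 5 ('H'): step: R->7, L=3; H->plug->F->R->E->L->H->refl->B->L'->D->R'->G->plug->G
Char 6 ('E'): step: R->0, L->4 (L advanced); E->plug->E->R->D->L->G->refl->D->L'->F->R'->D->plug->A
Char 7 ('B'): step: R->1, L=4; B->plug->B->R->A->L->H->refl->B->L'->E->R'->C->plug->C
Char 8 ('E'): step: R->2, L=4; E->plug->E->R->C->L->A->refl->C->L'->B->R'->C->plug->C
Char 9 ('H'): step: R->3, L=4; H->plug->F->R->F->L->D->refl->G->L'->D->R'->G->plug->G
Char 10 ('F'): step: R->4, L=4; F->plug->H->R->B->L->C->refl->A->L'->C->R'->F->plug->H

Answer: FFEFGACCGH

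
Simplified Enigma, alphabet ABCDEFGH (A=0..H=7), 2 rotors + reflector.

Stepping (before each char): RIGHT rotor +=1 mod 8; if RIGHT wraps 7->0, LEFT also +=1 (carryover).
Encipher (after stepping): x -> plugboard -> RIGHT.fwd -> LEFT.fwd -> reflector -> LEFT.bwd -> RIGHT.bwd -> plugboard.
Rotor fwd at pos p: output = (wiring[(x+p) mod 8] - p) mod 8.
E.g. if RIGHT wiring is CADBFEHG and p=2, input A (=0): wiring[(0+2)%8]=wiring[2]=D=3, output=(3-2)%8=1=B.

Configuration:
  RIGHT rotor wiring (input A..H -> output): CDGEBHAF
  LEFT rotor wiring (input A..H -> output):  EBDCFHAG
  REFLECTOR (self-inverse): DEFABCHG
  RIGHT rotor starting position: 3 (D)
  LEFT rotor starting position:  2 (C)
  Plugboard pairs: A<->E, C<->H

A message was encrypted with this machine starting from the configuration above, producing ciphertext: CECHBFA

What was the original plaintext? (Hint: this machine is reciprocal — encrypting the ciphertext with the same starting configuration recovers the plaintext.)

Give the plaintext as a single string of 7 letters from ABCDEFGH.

Char 1 ('C'): step: R->4, L=2; C->plug->H->R->A->L->B->refl->E->L'->F->R'->A->plug->E
Char 2 ('E'): step: R->5, L=2; E->plug->A->R->C->L->D->refl->A->L'->B->R'->F->plug->F
Char 3 ('C'): step: R->6, L=2; C->plug->H->R->B->L->A->refl->D->L'->C->R'->A->plug->E
Char 4 ('H'): step: R->7, L=2; H->plug->C->R->E->L->G->refl->H->L'->H->R'->D->plug->D
Char 5 ('B'): step: R->0, L->3 (L advanced); B->plug->B->R->D->L->F->refl->C->L'->B->R'->E->plug->A
Char 6 ('F'): step: R->1, L=3; F->plug->F->R->H->L->A->refl->D->L'->E->R'->G->plug->G
Char 7 ('A'): step: R->2, L=3; A->plug->E->R->G->L->G->refl->H->L'->A->R'->G->plug->G

Answer: EFEDAGG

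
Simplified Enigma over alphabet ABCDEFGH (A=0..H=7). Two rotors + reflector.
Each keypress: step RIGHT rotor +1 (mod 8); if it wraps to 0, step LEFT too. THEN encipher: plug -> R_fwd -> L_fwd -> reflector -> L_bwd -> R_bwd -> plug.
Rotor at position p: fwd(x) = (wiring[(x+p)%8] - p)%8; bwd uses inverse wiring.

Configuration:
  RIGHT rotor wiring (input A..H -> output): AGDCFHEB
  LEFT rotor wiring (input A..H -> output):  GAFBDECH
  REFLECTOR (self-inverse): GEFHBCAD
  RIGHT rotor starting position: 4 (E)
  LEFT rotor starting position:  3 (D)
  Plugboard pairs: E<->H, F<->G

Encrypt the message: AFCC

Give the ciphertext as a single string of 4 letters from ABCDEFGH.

Char 1 ('A'): step: R->5, L=3; A->plug->A->R->C->L->B->refl->E->L'->E->R'->C->plug->C
Char 2 ('F'): step: R->6, L=3; F->plug->G->R->H->L->C->refl->F->L'->G->R'->A->plug->A
Char 3 ('C'): step: R->7, L=3; C->plug->C->R->H->L->C->refl->F->L'->G->R'->F->plug->G
Char 4 ('C'): step: R->0, L->4 (L advanced); C->plug->C->R->D->L->D->refl->H->L'->A->R'->A->plug->A

Answer: CAGA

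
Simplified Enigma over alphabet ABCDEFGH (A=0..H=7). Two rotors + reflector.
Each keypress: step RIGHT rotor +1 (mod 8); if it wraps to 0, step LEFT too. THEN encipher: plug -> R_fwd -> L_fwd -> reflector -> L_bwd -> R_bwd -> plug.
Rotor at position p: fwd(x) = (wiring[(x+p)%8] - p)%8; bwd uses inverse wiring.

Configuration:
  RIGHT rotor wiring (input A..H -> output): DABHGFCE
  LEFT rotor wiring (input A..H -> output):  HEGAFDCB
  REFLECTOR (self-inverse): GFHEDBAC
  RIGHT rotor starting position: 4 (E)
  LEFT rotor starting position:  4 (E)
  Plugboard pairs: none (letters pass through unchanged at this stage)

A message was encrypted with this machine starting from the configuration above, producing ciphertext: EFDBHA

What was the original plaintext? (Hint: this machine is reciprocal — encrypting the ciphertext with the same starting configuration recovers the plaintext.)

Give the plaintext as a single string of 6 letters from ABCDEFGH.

Char 1 ('E'): step: R->5, L=4; E->plug->E->R->D->L->F->refl->B->L'->A->R'->A->plug->A
Char 2 ('F'): step: R->6, L=4; F->plug->F->R->B->L->H->refl->C->L'->G->R'->B->plug->B
Char 3 ('D'): step: R->7, L=4; D->plug->D->R->C->L->G->refl->A->L'->F->R'->A->plug->A
Char 4 ('B'): step: R->0, L->5 (L advanced); B->plug->B->R->A->L->G->refl->A->L'->H->R'->D->plug->D
Char 5 ('H'): step: R->1, L=5; H->plug->H->R->C->L->E->refl->D->L'->G->R'->C->plug->C
Char 6 ('A'): step: R->2, L=5; A->plug->A->R->H->L->A->refl->G->L'->A->R'->E->plug->E

Answer: ABADCE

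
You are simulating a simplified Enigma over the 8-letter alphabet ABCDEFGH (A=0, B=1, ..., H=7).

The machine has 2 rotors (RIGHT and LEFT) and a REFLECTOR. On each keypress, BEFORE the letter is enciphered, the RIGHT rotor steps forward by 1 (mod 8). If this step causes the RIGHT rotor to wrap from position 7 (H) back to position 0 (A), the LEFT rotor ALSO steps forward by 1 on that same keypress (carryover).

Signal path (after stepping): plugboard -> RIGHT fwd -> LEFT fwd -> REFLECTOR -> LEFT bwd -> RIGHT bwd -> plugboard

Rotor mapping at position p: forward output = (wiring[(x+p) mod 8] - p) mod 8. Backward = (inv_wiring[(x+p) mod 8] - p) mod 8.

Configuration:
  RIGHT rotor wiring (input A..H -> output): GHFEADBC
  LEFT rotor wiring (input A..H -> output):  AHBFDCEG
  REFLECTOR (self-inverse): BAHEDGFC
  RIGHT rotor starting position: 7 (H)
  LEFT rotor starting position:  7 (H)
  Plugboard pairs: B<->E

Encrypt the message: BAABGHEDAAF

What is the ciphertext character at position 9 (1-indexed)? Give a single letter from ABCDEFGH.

Char 1 ('B'): step: R->0, L->0 (L advanced); B->plug->E->R->A->L->A->refl->B->L'->C->R'->H->plug->H
Char 2 ('A'): step: R->1, L=0; A->plug->A->R->G->L->E->refl->D->L'->E->R'->B->plug->E
Char 3 ('A'): step: R->2, L=0; A->plug->A->R->D->L->F->refl->G->L'->H->R'->E->plug->B
Char 4 ('B'): step: R->3, L=0; B->plug->E->R->H->L->G->refl->F->L'->D->R'->F->plug->F
Char 5 ('G'): step: R->4, L=0; G->plug->G->R->B->L->H->refl->C->L'->F->R'->C->plug->C
Char 6 ('H'): step: R->5, L=0; H->plug->H->R->D->L->F->refl->G->L'->H->R'->G->plug->G
Char 7 ('E'): step: R->6, L=0; E->plug->B->R->E->L->D->refl->E->L'->G->R'->F->plug->F
Char 8 ('D'): step: R->7, L=0; D->plug->D->R->G->L->E->refl->D->L'->E->R'->G->plug->G
Char 9 ('A'): step: R->0, L->1 (L advanced); A->plug->A->R->G->L->F->refl->G->L'->A->R'->E->plug->B

B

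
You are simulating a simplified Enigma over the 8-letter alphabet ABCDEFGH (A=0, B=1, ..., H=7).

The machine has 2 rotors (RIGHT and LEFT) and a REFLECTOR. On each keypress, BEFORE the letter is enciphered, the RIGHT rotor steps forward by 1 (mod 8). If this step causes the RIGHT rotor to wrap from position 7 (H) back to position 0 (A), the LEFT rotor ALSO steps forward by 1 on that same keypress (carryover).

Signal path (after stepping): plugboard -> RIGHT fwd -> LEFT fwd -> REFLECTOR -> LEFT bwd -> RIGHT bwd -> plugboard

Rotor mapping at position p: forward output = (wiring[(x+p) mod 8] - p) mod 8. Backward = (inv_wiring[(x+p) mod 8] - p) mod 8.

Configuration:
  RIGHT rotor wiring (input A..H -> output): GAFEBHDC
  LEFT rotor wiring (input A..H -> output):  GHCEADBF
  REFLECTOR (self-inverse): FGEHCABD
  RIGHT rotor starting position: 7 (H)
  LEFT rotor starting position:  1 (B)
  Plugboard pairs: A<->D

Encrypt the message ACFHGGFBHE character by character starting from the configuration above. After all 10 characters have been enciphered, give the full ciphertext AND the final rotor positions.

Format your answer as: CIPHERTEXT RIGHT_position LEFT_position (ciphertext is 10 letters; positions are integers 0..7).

Char 1 ('A'): step: R->0, L->2 (L advanced); A->plug->D->R->E->L->H->refl->D->L'->F->R'->C->plug->C
Char 2 ('C'): step: R->1, L=2; C->plug->C->R->D->L->B->refl->G->L'->C->R'->F->plug->F
Char 3 ('F'): step: R->2, L=2; F->plug->F->R->A->L->A->refl->F->L'->H->R'->C->plug->C
Char 4 ('H'): step: R->3, L=2; H->plug->H->R->C->L->G->refl->B->L'->D->R'->F->plug->F
Char 5 ('G'): step: R->4, L=2; G->plug->G->R->B->L->C->refl->E->L'->G->R'->D->plug->A
Char 6 ('G'): step: R->5, L=2; G->plug->G->R->H->L->F->refl->A->L'->A->R'->F->plug->F
Char 7 ('F'): step: R->6, L=2; F->plug->F->R->G->L->E->refl->C->L'->B->R'->H->plug->H
Char 8 ('B'): step: R->7, L=2; B->plug->B->R->H->L->F->refl->A->L'->A->R'->G->plug->G
Char 9 ('H'): step: R->0, L->3 (L advanced); H->plug->H->R->C->L->A->refl->F->L'->B->R'->E->plug->E
Char 10 ('E'): step: R->1, L=3; E->plug->E->R->G->L->E->refl->C->L'->E->R'->B->plug->B
Final: ciphertext=CFCFAFHGEB, RIGHT=1, LEFT=3

Answer: CFCFAFHGEB 1 3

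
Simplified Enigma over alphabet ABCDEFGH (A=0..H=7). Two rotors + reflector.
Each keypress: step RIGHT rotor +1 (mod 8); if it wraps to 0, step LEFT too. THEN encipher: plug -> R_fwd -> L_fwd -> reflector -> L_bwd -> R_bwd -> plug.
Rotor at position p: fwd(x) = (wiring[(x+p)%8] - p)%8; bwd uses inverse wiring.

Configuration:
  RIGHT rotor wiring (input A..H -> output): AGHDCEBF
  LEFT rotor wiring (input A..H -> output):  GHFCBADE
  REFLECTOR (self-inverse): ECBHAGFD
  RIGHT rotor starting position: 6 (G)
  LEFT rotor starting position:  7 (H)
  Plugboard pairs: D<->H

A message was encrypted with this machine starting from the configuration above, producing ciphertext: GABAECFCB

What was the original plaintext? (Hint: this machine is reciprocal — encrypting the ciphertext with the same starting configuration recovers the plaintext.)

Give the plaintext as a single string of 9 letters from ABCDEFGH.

Char 1 ('G'): step: R->7, L=7; G->plug->G->R->F->L->C->refl->B->L'->G->R'->A->plug->A
Char 2 ('A'): step: R->0, L->0 (L advanced); A->plug->A->R->A->L->G->refl->F->L'->C->R'->E->plug->E
Char 3 ('B'): step: R->1, L=0; B->plug->B->R->G->L->D->refl->H->L'->B->R'->D->plug->H
Char 4 ('A'): step: R->2, L=0; A->plug->A->R->F->L->A->refl->E->L'->H->R'->E->plug->E
Char 5 ('E'): step: R->3, L=0; E->plug->E->R->C->L->F->refl->G->L'->A->R'->A->plug->A
Char 6 ('C'): step: R->4, L=0; C->plug->C->R->F->L->A->refl->E->L'->H->R'->H->plug->D
Char 7 ('F'): step: R->5, L=0; F->plug->F->R->C->L->F->refl->G->L'->A->R'->C->plug->C
Char 8 ('C'): step: R->6, L=0; C->plug->C->R->C->L->F->refl->G->L'->A->R'->D->plug->H
Char 9 ('B'): step: R->7, L=0; B->plug->B->R->B->L->H->refl->D->L'->G->R'->A->plug->A

Answer: AEHEADCHA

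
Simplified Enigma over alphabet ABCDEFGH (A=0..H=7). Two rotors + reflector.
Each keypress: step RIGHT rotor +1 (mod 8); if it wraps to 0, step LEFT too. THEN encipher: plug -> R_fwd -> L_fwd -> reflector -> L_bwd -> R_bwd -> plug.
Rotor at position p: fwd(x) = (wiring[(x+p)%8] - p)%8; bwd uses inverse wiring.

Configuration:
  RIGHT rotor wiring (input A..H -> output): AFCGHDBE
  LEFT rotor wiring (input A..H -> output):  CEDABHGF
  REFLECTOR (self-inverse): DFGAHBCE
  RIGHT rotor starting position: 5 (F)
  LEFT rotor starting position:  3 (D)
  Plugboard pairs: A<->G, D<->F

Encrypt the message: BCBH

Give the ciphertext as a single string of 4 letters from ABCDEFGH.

Char 1 ('B'): step: R->6, L=3; B->plug->B->R->G->L->B->refl->F->L'->A->R'->F->plug->D
Char 2 ('C'): step: R->7, L=3; C->plug->C->R->G->L->B->refl->F->L'->A->R'->F->plug->D
Char 3 ('B'): step: R->0, L->4 (L advanced); B->plug->B->R->F->L->A->refl->D->L'->B->R'->G->plug->A
Char 4 ('H'): step: R->1, L=4; H->plug->H->R->H->L->E->refl->H->L'->G->R'->D->plug->F

Answer: DDAF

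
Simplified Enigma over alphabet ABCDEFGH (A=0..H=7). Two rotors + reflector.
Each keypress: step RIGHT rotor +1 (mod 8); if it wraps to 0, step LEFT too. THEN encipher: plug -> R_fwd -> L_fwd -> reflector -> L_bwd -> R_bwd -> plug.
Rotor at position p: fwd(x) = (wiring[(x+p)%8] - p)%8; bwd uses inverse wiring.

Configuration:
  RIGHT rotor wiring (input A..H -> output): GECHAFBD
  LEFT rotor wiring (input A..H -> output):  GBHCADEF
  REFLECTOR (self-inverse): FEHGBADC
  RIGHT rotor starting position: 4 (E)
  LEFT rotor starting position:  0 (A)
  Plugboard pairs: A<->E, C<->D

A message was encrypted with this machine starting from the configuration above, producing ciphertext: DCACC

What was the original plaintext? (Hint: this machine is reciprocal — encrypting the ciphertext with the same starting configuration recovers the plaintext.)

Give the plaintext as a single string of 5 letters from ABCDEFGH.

Char 1 ('D'): step: R->5, L=0; D->plug->C->R->G->L->E->refl->B->L'->B->R'->D->plug->C
Char 2 ('C'): step: R->6, L=0; C->plug->D->R->G->L->E->refl->B->L'->B->R'->F->plug->F
Char 3 ('A'): step: R->7, L=0; A->plug->E->R->A->L->G->refl->D->L'->F->R'->C->plug->D
Char 4 ('C'): step: R->0, L->1 (L advanced); C->plug->D->R->H->L->F->refl->A->L'->A->R'->E->plug->A
Char 5 ('C'): step: R->1, L=1; C->plug->D->R->H->L->F->refl->A->L'->A->R'->F->plug->F

Answer: CFDAF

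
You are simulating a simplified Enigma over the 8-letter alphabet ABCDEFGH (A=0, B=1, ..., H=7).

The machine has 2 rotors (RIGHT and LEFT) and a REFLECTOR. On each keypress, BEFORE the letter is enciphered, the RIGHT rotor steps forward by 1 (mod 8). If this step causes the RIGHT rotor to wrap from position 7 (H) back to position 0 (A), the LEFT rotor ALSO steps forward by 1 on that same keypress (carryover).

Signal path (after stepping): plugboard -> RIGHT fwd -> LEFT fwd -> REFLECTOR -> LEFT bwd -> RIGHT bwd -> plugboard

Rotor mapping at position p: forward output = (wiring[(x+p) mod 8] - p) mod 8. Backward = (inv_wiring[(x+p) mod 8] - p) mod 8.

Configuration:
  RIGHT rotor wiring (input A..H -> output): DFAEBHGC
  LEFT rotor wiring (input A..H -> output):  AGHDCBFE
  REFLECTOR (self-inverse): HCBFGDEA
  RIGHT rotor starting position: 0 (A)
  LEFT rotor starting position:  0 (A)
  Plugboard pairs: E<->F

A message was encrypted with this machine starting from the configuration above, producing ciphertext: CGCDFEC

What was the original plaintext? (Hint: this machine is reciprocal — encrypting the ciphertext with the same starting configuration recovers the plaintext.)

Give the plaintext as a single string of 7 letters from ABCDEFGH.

Answer: FCHBAGA

Derivation:
Char 1 ('C'): step: R->1, L=0; C->plug->C->R->D->L->D->refl->F->L'->G->R'->E->plug->F
Char 2 ('G'): step: R->2, L=0; G->plug->G->R->B->L->G->refl->E->L'->H->R'->C->plug->C
Char 3 ('C'): step: R->3, L=0; C->plug->C->R->E->L->C->refl->B->L'->F->R'->H->plug->H
Char 4 ('D'): step: R->4, L=0; D->plug->D->R->G->L->F->refl->D->L'->D->R'->B->plug->B
Char 5 ('F'): step: R->5, L=0; F->plug->E->R->A->L->A->refl->H->L'->C->R'->A->plug->A
Char 6 ('E'): step: R->6, L=0; E->plug->F->R->G->L->F->refl->D->L'->D->R'->G->plug->G
Char 7 ('C'): step: R->7, L=0; C->plug->C->R->G->L->F->refl->D->L'->D->R'->A->plug->A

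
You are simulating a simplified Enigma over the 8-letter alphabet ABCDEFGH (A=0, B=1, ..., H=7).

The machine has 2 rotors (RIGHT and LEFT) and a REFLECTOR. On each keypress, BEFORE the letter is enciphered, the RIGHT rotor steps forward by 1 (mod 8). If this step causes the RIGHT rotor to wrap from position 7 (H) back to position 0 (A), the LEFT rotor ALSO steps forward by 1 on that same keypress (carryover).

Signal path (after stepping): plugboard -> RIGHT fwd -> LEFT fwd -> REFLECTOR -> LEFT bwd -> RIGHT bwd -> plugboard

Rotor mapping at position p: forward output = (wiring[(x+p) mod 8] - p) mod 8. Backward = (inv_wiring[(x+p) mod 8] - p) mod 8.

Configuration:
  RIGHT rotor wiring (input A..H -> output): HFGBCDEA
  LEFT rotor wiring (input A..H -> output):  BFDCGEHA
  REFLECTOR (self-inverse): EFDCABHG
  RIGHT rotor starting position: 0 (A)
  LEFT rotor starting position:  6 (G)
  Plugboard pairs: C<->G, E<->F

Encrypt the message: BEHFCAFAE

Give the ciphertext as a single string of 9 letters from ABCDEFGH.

Answer: HCBBFHAEC

Derivation:
Char 1 ('B'): step: R->1, L=6; B->plug->B->R->F->L->E->refl->A->L'->G->R'->H->plug->H
Char 2 ('E'): step: R->2, L=6; E->plug->F->R->G->L->A->refl->E->L'->F->R'->G->plug->C
Char 3 ('H'): step: R->3, L=6; H->plug->H->R->D->L->H->refl->G->L'->H->R'->B->plug->B
Char 4 ('F'): step: R->4, L=6; F->plug->E->R->D->L->H->refl->G->L'->H->R'->B->plug->B
Char 5 ('C'): step: R->5, L=6; C->plug->G->R->E->L->F->refl->B->L'->A->R'->E->plug->F
Char 6 ('A'): step: R->6, L=6; A->plug->A->R->G->L->A->refl->E->L'->F->R'->H->plug->H
Char 7 ('F'): step: R->7, L=6; F->plug->E->R->C->L->D->refl->C->L'->B->R'->A->plug->A
Char 8 ('A'): step: R->0, L->7 (L advanced); A->plug->A->R->H->L->A->refl->E->L'->D->R'->F->plug->E
Char 9 ('E'): step: R->1, L=7; E->plug->F->R->D->L->E->refl->A->L'->H->R'->G->plug->C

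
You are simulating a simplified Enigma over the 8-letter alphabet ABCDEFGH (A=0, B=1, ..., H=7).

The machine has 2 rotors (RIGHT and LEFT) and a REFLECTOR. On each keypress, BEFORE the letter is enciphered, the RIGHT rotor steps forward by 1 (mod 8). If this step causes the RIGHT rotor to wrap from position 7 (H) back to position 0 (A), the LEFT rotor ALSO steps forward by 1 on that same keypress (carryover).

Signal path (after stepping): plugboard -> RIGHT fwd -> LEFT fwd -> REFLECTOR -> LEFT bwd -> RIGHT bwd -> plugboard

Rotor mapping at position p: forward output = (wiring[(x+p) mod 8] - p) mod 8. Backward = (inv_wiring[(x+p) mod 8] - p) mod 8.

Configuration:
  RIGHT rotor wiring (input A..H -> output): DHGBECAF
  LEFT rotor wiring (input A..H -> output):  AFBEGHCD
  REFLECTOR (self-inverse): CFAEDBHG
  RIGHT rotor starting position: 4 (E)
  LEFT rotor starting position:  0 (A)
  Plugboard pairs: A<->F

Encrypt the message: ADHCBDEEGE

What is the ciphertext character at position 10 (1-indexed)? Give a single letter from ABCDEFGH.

Char 1 ('A'): step: R->5, L=0; A->plug->F->R->B->L->F->refl->B->L'->C->R'->E->plug->E
Char 2 ('D'): step: R->6, L=0; D->plug->D->R->B->L->F->refl->B->L'->C->R'->A->plug->F
Char 3 ('H'): step: R->7, L=0; H->plug->H->R->B->L->F->refl->B->L'->C->R'->E->plug->E
Char 4 ('C'): step: R->0, L->1 (L advanced); C->plug->C->R->G->L->C->refl->A->L'->B->R'->D->plug->D
Char 5 ('B'): step: R->1, L=1; B->plug->B->R->F->L->B->refl->F->L'->D->R'->D->plug->D
Char 6 ('D'): step: R->2, L=1; D->plug->D->R->A->L->E->refl->D->L'->C->R'->C->plug->C
Char 7 ('E'): step: R->3, L=1; E->plug->E->R->C->L->D->refl->E->L'->A->R'->F->plug->A
Char 8 ('E'): step: R->4, L=1; E->plug->E->R->H->L->H->refl->G->L'->E->R'->C->plug->C
Char 9 ('G'): step: R->5, L=1; G->plug->G->R->E->L->G->refl->H->L'->H->R'->H->plug->H
Char 10 ('E'): step: R->6, L=1; E->plug->E->R->A->L->E->refl->D->L'->C->R'->A->plug->F

F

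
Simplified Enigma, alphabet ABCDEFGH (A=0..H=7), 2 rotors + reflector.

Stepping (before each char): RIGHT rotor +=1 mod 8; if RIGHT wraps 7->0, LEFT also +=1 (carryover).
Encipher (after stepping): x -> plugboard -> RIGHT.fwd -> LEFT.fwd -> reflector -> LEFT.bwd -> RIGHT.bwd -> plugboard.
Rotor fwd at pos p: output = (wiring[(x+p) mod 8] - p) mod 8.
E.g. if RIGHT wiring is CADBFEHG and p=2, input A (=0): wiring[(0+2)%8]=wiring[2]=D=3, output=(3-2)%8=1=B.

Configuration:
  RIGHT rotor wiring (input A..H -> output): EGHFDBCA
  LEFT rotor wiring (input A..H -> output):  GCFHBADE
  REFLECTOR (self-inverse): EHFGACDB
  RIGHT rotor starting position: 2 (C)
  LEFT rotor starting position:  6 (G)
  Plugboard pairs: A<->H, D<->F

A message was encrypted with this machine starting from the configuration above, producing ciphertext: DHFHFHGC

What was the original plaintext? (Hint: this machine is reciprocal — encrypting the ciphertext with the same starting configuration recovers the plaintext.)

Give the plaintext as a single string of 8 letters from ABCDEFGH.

Answer: CEGGCCCD

Derivation:
Char 1 ('D'): step: R->3, L=6; D->plug->F->R->B->L->G->refl->D->L'->G->R'->C->plug->C
Char 2 ('H'): step: R->4, L=6; H->plug->A->R->H->L->C->refl->F->L'->A->R'->E->plug->E
Char 3 ('F'): step: R->5, L=6; F->plug->D->R->H->L->C->refl->F->L'->A->R'->G->plug->G
Char 4 ('H'): step: R->6, L=6; H->plug->A->R->E->L->H->refl->B->L'->F->R'->G->plug->G
Char 5 ('F'): step: R->7, L=6; F->plug->D->R->A->L->F->refl->C->L'->H->R'->C->plug->C
Char 6 ('H'): step: R->0, L->7 (L advanced); H->plug->A->R->E->L->A->refl->E->L'->H->R'->C->plug->C
Char 7 ('G'): step: R->1, L=7; G->plug->G->R->H->L->E->refl->A->L'->E->R'->C->plug->C
Char 8 ('C'): step: R->2, L=7; C->plug->C->R->B->L->H->refl->B->L'->G->R'->F->plug->D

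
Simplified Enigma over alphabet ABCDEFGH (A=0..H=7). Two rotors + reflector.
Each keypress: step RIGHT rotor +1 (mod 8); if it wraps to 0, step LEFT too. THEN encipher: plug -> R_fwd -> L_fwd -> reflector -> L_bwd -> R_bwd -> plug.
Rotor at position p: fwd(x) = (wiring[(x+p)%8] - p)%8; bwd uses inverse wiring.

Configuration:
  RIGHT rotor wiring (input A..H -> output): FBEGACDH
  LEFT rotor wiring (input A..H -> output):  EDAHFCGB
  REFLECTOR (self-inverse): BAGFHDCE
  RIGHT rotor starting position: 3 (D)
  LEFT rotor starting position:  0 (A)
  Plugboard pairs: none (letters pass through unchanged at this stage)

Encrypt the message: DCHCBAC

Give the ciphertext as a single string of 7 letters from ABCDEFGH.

Char 1 ('D'): step: R->4, L=0; D->plug->D->R->D->L->H->refl->E->L'->A->R'->G->plug->G
Char 2 ('C'): step: R->5, L=0; C->plug->C->R->C->L->A->refl->B->L'->H->R'->F->plug->F
Char 3 ('H'): step: R->6, L=0; H->plug->H->R->E->L->F->refl->D->L'->B->R'->B->plug->B
Char 4 ('C'): step: R->7, L=0; C->plug->C->R->C->L->A->refl->B->L'->H->R'->E->plug->E
Char 5 ('B'): step: R->0, L->1 (L advanced); B->plug->B->R->B->L->H->refl->E->L'->D->R'->G->plug->G
Char 6 ('A'): step: R->1, L=1; A->plug->A->R->A->L->C->refl->G->L'->C->R'->F->plug->F
Char 7 ('C'): step: R->2, L=1; C->plug->C->R->G->L->A->refl->B->L'->E->R'->B->plug->B

Answer: GFBEGFB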